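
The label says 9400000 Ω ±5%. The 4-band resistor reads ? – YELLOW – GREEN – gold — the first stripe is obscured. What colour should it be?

9400000 Ω = 94 × 10^5.
The first band gives digit 9 of the significand, and 9 is white.

white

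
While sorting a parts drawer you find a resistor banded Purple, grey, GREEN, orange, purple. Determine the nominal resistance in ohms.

785000 Ω

Violet → 7 (first significant figure)
Grey → 8 (second significant figure)
Green → 5 (third significant figure)
Orange → ×10^3 multiplier
785 × 1000 = 785000 Ω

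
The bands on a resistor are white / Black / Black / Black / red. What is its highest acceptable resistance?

White → 9 (first significant figure)
Black → 0 (second significant figure)
Black → 0 (third significant figure)
Black → ×1 multiplier
Red → ±2% tolerance
900 × 1 = 900 Ω
Highest = 900 × (1 + 2/100) = 918 Ω.

918 Ω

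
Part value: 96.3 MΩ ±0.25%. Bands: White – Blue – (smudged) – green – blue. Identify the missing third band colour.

96300000 Ω = 963 × 10^5.
The third band gives digit 3 of the significand, and 3 is orange.

orange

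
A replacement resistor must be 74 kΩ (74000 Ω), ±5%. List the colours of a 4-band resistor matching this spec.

violet, yellow, orange, gold

74000 Ω = 74 × 10^3.
7 → violet
4 → yellow
Multiplier 10^3 → orange.
±5% tolerance → gold.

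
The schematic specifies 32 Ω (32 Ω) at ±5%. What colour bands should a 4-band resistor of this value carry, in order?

32 Ω = 32 × 10^0.
3 → orange
2 → red
Multiplier 10^0 → black.
±5% tolerance → gold.

orange, red, black, gold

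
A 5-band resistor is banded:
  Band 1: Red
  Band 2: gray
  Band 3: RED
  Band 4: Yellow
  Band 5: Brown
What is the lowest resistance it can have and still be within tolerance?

2791800 Ω

Red → 2 (first significant figure)
Grey → 8 (second significant figure)
Red → 2 (third significant figure)
Yellow → ×10^4 multiplier
Brown → ±1% tolerance
282 × 10000 = 2820000 Ω
Lowest = 2820000 × (1 − 1/100) = 2791800 Ω.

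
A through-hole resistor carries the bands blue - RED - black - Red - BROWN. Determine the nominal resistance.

Blue → 6 (first significant figure)
Red → 2 (second significant figure)
Black → 0 (third significant figure)
Red → ×10^2 multiplier
620 × 100 = 62000 Ω

62000 Ω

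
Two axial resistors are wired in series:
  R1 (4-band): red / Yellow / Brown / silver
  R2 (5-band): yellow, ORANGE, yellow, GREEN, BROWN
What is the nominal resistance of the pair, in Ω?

R1: red, yellow → 24; brown ×10 → 240 Ω.
R2: yellow, orange, yellow → 434; green ×10^5 → 43400000 Ω.
Series: 240 + 43400000 = 43400240 Ω.

43400240 Ω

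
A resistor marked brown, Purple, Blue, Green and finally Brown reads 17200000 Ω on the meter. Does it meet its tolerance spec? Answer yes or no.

no

Brown → 1 (first significant figure)
Violet → 7 (second significant figure)
Blue → 6 (third significant figure)
Green → ×10^5 multiplier
Brown → ±1% tolerance
176 × 100000 = 17600000 Ω
Allowed range: 17424000 Ω to 17776000 Ω.
17200000 Ω lies outside that range.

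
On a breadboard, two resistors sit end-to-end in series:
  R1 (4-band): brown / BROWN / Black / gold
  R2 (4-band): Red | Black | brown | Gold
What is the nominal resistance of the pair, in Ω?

211 Ω

R1: brown, brown → 11; black ×1 → 11 Ω.
R2: red, black → 20; brown ×10 → 200 Ω.
Series: 11 + 200 = 211 Ω.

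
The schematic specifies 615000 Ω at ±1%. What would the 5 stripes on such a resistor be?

blue, brown, green, orange, brown

615000 Ω = 615 × 10^3.
6 → blue
1 → brown
5 → green
Multiplier 10^3 → orange.
±1% tolerance → brown.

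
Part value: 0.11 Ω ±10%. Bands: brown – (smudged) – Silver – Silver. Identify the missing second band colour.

brown

0.11 Ω = 11 × 10^-2.
The second band gives digit 1 of the significand, and 1 is brown.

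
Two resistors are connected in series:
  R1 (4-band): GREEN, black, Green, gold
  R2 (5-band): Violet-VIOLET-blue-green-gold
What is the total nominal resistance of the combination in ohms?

R1: green, black → 50; green ×10^5 → 5000000 Ω.
R2: violet, violet, blue → 776; green ×10^5 → 77600000 Ω.
Series: 5000000 + 77600000 = 82600000 Ω.

82600000 Ω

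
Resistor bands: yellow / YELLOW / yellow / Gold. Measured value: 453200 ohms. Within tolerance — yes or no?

yes

Yellow → 4 (first significant figure)
Yellow → 4 (second significant figure)
Yellow → ×10^4 multiplier
Gold → ±5% tolerance
44 × 10000 = 440000 Ω
Allowed range: 418000 Ω to 462000 Ω.
453200 ohms lies inside that range.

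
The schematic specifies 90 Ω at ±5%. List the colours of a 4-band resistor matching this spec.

90 Ω = 90 × 10^0.
9 → white
0 → black
Multiplier 10^0 → black.
±5% tolerance → gold.

white, black, black, gold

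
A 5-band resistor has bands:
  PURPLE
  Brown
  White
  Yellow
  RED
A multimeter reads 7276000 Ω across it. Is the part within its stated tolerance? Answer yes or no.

yes

Violet → 7 (first significant figure)
Brown → 1 (second significant figure)
White → 9 (third significant figure)
Yellow → ×10^4 multiplier
Red → ±2% tolerance
719 × 10000 = 7190000 Ω
Allowed range: 7046200 Ω to 7333800 Ω.
7276000 Ω lies inside that range.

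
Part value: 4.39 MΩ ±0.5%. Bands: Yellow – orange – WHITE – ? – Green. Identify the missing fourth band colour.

4390000 Ω = 439 × 10^4.
The fourth band is the multiplier, 10^4, which is yellow.

yellow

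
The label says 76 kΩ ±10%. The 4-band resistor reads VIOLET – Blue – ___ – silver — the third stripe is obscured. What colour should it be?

76000 Ω = 76 × 10^3.
The third band is the multiplier, 10^3, which is orange.

orange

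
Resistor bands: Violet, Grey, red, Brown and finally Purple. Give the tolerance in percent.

The last band, violet, is the tolerance band.
Violet corresponds to ±0.1%.

±0.1%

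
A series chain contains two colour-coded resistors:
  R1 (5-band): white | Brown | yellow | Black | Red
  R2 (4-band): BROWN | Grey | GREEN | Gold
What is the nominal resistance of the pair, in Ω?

R1: white, brown, yellow → 914; black ×1 → 914 Ω.
R2: brown, grey → 18; green ×10^5 → 1800000 Ω.
Series: 914 + 1800000 = 1800914 Ω.

1800914 Ω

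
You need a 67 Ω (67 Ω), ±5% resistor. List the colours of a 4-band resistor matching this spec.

67 Ω = 67 × 10^0.
6 → blue
7 → violet
Multiplier 10^0 → black.
±5% tolerance → gold.

blue, violet, black, gold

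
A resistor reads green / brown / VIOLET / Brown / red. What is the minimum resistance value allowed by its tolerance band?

5066.6 Ω

Green → 5 (first significant figure)
Brown → 1 (second significant figure)
Violet → 7 (third significant figure)
Brown → ×10 multiplier
Red → ±2% tolerance
517 × 10 = 5170 Ω
Minimum = 5170 × (1 − 2/100) = 5066.6 Ω.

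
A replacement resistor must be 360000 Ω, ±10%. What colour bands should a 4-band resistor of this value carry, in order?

orange, blue, yellow, silver

360000 Ω = 36 × 10^4.
3 → orange
6 → blue
Multiplier 10^4 → yellow.
±10% tolerance → silver.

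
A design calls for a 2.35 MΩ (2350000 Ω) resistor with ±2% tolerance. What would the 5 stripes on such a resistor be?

red, orange, green, yellow, red

2350000 Ω = 235 × 10^4.
2 → red
3 → orange
5 → green
Multiplier 10^4 → yellow.
±2% tolerance → red.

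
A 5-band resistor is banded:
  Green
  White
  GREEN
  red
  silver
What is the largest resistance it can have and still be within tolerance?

65450 Ω

Green → 5 (first significant figure)
White → 9 (second significant figure)
Green → 5 (third significant figure)
Red → ×10^2 multiplier
Silver → ±10% tolerance
595 × 100 = 59500 Ω
Largest = 59500 × (1 + 10/100) = 65450 Ω.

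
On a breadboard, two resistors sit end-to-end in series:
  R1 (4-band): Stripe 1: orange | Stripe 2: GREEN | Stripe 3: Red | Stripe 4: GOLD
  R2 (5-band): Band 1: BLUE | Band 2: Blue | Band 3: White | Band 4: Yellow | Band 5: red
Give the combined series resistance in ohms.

R1: orange, green → 35; red ×10^2 → 3500 Ω.
R2: blue, blue, white → 669; yellow ×10^4 → 6690000 Ω.
Series: 3500 + 6690000 = 6693500 Ω.

6693500 Ω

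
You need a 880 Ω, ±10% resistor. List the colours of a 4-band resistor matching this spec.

grey, grey, brown, silver

880 Ω = 88 × 10^1.
8 → grey
8 → grey
Multiplier 10^1 → brown.
±10% tolerance → silver.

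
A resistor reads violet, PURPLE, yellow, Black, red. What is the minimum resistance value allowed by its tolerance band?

Violet → 7 (first significant figure)
Violet → 7 (second significant figure)
Yellow → 4 (third significant figure)
Black → ×1 multiplier
Red → ±2% tolerance
774 × 1 = 774 Ω
Minimum = 774 × (1 − 2/100) = 758.52 Ω.

758.52 Ω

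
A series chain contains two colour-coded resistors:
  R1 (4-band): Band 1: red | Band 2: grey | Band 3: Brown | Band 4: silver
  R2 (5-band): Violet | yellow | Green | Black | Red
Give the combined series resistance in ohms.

R1: red, grey → 28; brown ×10 → 280 Ω.
R2: violet, yellow, green → 745; black ×1 → 745 Ω.
Series: 280 + 745 = 1025 Ω.

1025 Ω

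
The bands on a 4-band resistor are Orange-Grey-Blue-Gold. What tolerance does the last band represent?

The last band, gold, is the tolerance band.
Gold corresponds to ±5%.

±5%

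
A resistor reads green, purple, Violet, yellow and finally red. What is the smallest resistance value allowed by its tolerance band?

5654600 Ω

Green → 5 (first significant figure)
Violet → 7 (second significant figure)
Violet → 7 (third significant figure)
Yellow → ×10^4 multiplier
Red → ±2% tolerance
577 × 10000 = 5770000 Ω
Smallest = 5770000 × (1 − 2/100) = 5654600 Ω.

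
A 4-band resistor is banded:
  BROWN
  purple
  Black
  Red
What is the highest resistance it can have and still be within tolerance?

17.34 Ω

Brown → 1 (first significant figure)
Violet → 7 (second significant figure)
Black → ×1 multiplier
Red → ±2% tolerance
17 × 1 = 17 Ω
Highest = 17 × (1 + 2/100) = 17.34 Ω.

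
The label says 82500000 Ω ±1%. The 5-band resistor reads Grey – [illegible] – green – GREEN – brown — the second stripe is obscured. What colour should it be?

82500000 Ω = 825 × 10^5.
The second band gives digit 2 of the significand, and 2 is red.

red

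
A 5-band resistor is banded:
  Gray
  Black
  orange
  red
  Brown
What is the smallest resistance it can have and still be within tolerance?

Grey → 8 (first significant figure)
Black → 0 (second significant figure)
Orange → 3 (third significant figure)
Red → ×10^2 multiplier
Brown → ±1% tolerance
803 × 100 = 80300 Ω
Smallest = 80300 × (1 − 1/100) = 79497 Ω.

79497 Ω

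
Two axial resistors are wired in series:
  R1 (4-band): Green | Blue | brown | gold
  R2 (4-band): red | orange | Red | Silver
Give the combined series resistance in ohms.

2860 Ω

R1: green, blue → 56; brown ×10 → 560 Ω.
R2: red, orange → 23; red ×10^2 → 2300 Ω.
Series: 560 + 2300 = 2860 Ω.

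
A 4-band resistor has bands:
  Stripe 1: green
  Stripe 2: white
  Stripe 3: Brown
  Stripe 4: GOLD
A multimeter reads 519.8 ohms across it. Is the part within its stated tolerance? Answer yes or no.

Green → 5 (first significant figure)
White → 9 (second significant figure)
Brown → ×10 multiplier
Gold → ±5% tolerance
59 × 10 = 590 Ω
Allowed range: 560.5 Ω to 619.5 Ω.
519.8 ohms lies outside that range.

no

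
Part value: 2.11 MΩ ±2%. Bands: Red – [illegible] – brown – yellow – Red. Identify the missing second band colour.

brown

2110000 Ω = 211 × 10^4.
The second band gives digit 1 of the significand, and 1 is brown.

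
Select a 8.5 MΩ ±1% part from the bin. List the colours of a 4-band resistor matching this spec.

grey, green, green, brown

8500000 Ω = 85 × 10^5.
8 → grey
5 → green
Multiplier 10^5 → green.
±1% tolerance → brown.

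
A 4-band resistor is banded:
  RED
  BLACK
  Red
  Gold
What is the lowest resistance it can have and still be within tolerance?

1900 Ω

Red → 2 (first significant figure)
Black → 0 (second significant figure)
Red → ×10^2 multiplier
Gold → ±5% tolerance
20 × 100 = 2000 Ω
Lowest = 2000 × (1 − 5/100) = 1900 Ω.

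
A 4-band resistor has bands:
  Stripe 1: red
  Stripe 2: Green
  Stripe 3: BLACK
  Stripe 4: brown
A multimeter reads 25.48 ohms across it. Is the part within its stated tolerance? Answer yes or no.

no

Red → 2 (first significant figure)
Green → 5 (second significant figure)
Black → ×1 multiplier
Brown → ±1% tolerance
25 × 1 = 25 Ω
Allowed range: 24.75 Ω to 25.25 Ω.
25.48 ohms lies outside that range.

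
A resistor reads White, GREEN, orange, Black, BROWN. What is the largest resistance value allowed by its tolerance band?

962.53 Ω

White → 9 (first significant figure)
Green → 5 (second significant figure)
Orange → 3 (third significant figure)
Black → ×1 multiplier
Brown → ±1% tolerance
953 × 1 = 953 Ω
Largest = 953 × (1 + 1/100) = 962.53 Ω.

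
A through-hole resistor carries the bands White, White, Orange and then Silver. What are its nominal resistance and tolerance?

White → 9 (first significant figure)
White → 9 (second significant figure)
Orange → ×10^3 multiplier
Silver → ±10% tolerance
99 × 1000 = 99000 Ω

99000 Ω ±10%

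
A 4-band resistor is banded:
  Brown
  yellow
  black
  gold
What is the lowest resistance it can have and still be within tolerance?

13.3 Ω

Brown → 1 (first significant figure)
Yellow → 4 (second significant figure)
Black → ×1 multiplier
Gold → ±5% tolerance
14 × 1 = 14 Ω
Lowest = 14 × (1 − 5/100) = 13.3 Ω.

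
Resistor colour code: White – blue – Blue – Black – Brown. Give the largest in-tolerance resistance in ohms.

975.66 Ω

White → 9 (first significant figure)
Blue → 6 (second significant figure)
Blue → 6 (third significant figure)
Black → ×1 multiplier
Brown → ±1% tolerance
966 × 1 = 966 Ω
Largest = 966 × (1 + 1/100) = 975.66 Ω.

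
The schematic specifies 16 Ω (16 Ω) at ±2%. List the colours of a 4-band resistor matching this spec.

16 Ω = 16 × 10^0.
1 → brown
6 → blue
Multiplier 10^0 → black.
±2% tolerance → red.

brown, blue, black, red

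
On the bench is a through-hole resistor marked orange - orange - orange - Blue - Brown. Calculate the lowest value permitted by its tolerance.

329670000 Ω

Orange → 3 (first significant figure)
Orange → 3 (second significant figure)
Orange → 3 (third significant figure)
Blue → ×10^6 multiplier
Brown → ±1% tolerance
333 × 1000000 = 333000000 Ω
Lowest = 333000000 × (1 − 1/100) = 329670000 Ω.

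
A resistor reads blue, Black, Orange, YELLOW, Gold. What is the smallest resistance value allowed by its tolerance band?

5728500 Ω

Blue → 6 (first significant figure)
Black → 0 (second significant figure)
Orange → 3 (third significant figure)
Yellow → ×10^4 multiplier
Gold → ±5% tolerance
603 × 10000 = 6030000 Ω
Smallest = 6030000 × (1 − 5/100) = 5728500 Ω.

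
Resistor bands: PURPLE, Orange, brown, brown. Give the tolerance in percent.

±1%

The last band, brown, is the tolerance band.
Brown corresponds to ±1%.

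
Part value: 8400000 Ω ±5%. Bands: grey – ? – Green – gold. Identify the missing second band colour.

yellow

8400000 Ω = 84 × 10^5.
The second band gives digit 4 of the significand, and 4 is yellow.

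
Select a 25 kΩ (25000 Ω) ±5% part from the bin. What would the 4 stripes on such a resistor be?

25000 Ω = 25 × 10^3.
2 → red
5 → green
Multiplier 10^3 → orange.
±5% tolerance → gold.

red, green, orange, gold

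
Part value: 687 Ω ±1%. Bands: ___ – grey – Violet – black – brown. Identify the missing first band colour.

blue

687 Ω = 687 × 10^0.
The first band gives digit 6 of the significand, and 6 is blue.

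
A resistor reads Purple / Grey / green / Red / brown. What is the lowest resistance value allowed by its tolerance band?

Violet → 7 (first significant figure)
Grey → 8 (second significant figure)
Green → 5 (third significant figure)
Red → ×10^2 multiplier
Brown → ±1% tolerance
785 × 100 = 78500 Ω
Lowest = 78500 × (1 − 1/100) = 77715 Ω.

77715 Ω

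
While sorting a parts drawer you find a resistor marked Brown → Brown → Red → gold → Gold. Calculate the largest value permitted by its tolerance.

11.76 Ω

Brown → 1 (first significant figure)
Brown → 1 (second significant figure)
Red → 2 (third significant figure)
Gold → ×0.1 multiplier
Gold → ±5% tolerance
112 × 0.1 = 11.2 Ω
Largest = 11.2 × (1 + 5/100) = 11.76 Ω.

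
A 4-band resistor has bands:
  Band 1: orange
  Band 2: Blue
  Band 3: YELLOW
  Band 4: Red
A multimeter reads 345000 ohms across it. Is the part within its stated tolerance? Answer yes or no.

no

Orange → 3 (first significant figure)
Blue → 6 (second significant figure)
Yellow → ×10^4 multiplier
Red → ±2% tolerance
36 × 10000 = 360000 Ω
Allowed range: 352800 Ω to 367200 Ω.
345000 ohms lies outside that range.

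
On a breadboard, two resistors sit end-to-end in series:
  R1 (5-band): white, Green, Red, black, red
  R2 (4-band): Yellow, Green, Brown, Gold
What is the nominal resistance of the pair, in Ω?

R1: white, green, red → 952; black ×1 → 952 Ω.
R2: yellow, green → 45; brown ×10 → 450 Ω.
Series: 952 + 450 = 1402 Ω.

1402 Ω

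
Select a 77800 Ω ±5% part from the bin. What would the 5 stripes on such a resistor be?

77800 Ω = 778 × 10^2.
7 → violet
7 → violet
8 → grey
Multiplier 10^2 → red.
±5% tolerance → gold.

violet, violet, grey, red, gold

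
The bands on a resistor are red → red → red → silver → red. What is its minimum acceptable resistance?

Red → 2 (first significant figure)
Red → 2 (second significant figure)
Red → 2 (third significant figure)
Silver → ×0.01 multiplier
Red → ±2% tolerance
222 × 0.01 = 2.22 Ω
Minimum = 2.22 × (1 − 2/100) = 2.1756 Ω.

2.1756 Ω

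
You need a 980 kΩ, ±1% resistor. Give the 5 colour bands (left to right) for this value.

980000 Ω = 980 × 10^3.
9 → white
8 → grey
0 → black
Multiplier 10^3 → orange.
±1% tolerance → brown.

white, grey, black, orange, brown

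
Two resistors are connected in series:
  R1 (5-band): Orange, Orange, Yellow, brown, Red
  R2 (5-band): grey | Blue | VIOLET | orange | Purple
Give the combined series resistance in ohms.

R1: orange, orange, yellow → 334; brown ×10 → 3340 Ω.
R2: grey, blue, violet → 867; orange ×10^3 → 867000 Ω.
Series: 3340 + 867000 = 870340 Ω.

870340 Ω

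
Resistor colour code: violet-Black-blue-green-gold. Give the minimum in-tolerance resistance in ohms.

Violet → 7 (first significant figure)
Black → 0 (second significant figure)
Blue → 6 (third significant figure)
Green → ×10^5 multiplier
Gold → ±5% tolerance
706 × 100000 = 70600000 Ω
Minimum = 70600000 × (1 − 5/100) = 67070000 Ω.

67070000 Ω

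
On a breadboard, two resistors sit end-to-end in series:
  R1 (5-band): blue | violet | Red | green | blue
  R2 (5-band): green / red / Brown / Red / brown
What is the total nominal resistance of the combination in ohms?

67252100 Ω

R1: blue, violet, red → 672; green ×10^5 → 67200000 Ω.
R2: green, red, brown → 521; red ×10^2 → 52100 Ω.
Series: 67200000 + 52100 = 67252100 Ω.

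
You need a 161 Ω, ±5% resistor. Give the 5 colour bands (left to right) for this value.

brown, blue, brown, black, gold

161 Ω = 161 × 10^0.
1 → brown
6 → blue
1 → brown
Multiplier 10^0 → black.
±5% tolerance → gold.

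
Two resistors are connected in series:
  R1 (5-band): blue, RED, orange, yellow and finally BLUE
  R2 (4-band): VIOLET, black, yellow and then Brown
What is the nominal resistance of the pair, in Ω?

6930000 Ω

R1: blue, red, orange → 623; yellow ×10^4 → 6230000 Ω.
R2: violet, black → 70; yellow ×10^4 → 700000 Ω.
Series: 6230000 + 700000 = 6930000 Ω.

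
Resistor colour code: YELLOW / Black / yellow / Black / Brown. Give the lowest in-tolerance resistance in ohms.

399.96 Ω

Yellow → 4 (first significant figure)
Black → 0 (second significant figure)
Yellow → 4 (third significant figure)
Black → ×1 multiplier
Brown → ±1% tolerance
404 × 1 = 404 Ω
Lowest = 404 × (1 − 1/100) = 399.96 Ω.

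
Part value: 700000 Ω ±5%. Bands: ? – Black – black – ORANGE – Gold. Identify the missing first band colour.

700000 Ω = 700 × 10^3.
The first band gives digit 7 of the significand, and 7 is violet.

violet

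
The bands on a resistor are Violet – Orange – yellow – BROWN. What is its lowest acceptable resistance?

Violet → 7 (first significant figure)
Orange → 3 (second significant figure)
Yellow → ×10^4 multiplier
Brown → ±1% tolerance
73 × 10000 = 730000 Ω
Lowest = 730000 × (1 − 1/100) = 722700 Ω.

722700 Ω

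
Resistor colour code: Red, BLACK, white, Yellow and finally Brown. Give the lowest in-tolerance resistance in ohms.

Red → 2 (first significant figure)
Black → 0 (second significant figure)
White → 9 (third significant figure)
Yellow → ×10^4 multiplier
Brown → ±1% tolerance
209 × 10000 = 2090000 Ω
Lowest = 2090000 × (1 − 1/100) = 2069100 Ω.

2069100 Ω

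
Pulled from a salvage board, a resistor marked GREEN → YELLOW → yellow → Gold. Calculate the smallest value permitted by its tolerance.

Green → 5 (first significant figure)
Yellow → 4 (second significant figure)
Yellow → ×10^4 multiplier
Gold → ±5% tolerance
54 × 10000 = 540000 Ω
Smallest = 540000 × (1 − 5/100) = 513000 Ω.

513000 Ω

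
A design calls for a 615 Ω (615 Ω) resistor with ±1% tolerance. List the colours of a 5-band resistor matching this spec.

blue, brown, green, black, brown

615 Ω = 615 × 10^0.
6 → blue
1 → brown
5 → green
Multiplier 10^0 → black.
±1% tolerance → brown.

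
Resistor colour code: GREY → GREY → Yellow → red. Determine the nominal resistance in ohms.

Grey → 8 (first significant figure)
Grey → 8 (second significant figure)
Yellow → ×10^4 multiplier
88 × 10000 = 880000 Ω

880000 Ω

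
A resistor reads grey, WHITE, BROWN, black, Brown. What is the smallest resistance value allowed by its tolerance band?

Grey → 8 (first significant figure)
White → 9 (second significant figure)
Brown → 1 (third significant figure)
Black → ×1 multiplier
Brown → ±1% tolerance
891 × 1 = 891 Ω
Smallest = 891 × (1 − 1/100) = 882.09 Ω.

882.09 Ω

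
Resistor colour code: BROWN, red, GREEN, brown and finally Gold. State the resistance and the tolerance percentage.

Brown → 1 (first significant figure)
Red → 2 (second significant figure)
Green → 5 (third significant figure)
Brown → ×10 multiplier
Gold → ±5% tolerance
125 × 10 = 1250 Ω

1250 Ω ±5%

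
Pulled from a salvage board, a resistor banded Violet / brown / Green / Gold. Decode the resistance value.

Violet → 7 (first significant figure)
Brown → 1 (second significant figure)
Green → ×10^5 multiplier
71 × 100000 = 7100000 Ω

7100000 Ω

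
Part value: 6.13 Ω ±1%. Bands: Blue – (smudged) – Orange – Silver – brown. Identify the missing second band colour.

brown

6.13 Ω = 613 × 10^-2.
The second band gives digit 1 of the significand, and 1 is brown.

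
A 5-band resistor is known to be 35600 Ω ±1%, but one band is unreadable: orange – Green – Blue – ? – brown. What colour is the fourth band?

35600 Ω = 356 × 10^2.
The fourth band is the multiplier, 10^2, which is red.

red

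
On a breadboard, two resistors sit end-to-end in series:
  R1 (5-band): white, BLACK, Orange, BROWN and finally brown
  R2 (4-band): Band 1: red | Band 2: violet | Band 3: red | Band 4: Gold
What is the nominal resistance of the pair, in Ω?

R1: white, black, orange → 903; brown ×10 → 9030 Ω.
R2: red, violet → 27; red ×10^2 → 2700 Ω.
Series: 9030 + 2700 = 11730 Ω.

11730 Ω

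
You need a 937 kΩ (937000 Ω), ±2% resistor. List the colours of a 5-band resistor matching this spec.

937000 Ω = 937 × 10^3.
9 → white
3 → orange
7 → violet
Multiplier 10^3 → orange.
±2% tolerance → red.

white, orange, violet, orange, red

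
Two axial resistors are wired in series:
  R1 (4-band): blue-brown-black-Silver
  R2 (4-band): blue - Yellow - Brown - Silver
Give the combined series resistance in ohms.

R1: blue, brown → 61; black ×1 → 61 Ω.
R2: blue, yellow → 64; brown ×10 → 640 Ω.
Series: 61 + 640 = 701 Ω.

701 Ω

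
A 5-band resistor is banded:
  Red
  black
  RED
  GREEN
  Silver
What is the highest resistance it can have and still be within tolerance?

Red → 2 (first significant figure)
Black → 0 (second significant figure)
Red → 2 (third significant figure)
Green → ×10^5 multiplier
Silver → ±10% tolerance
202 × 100000 = 20200000 Ω
Highest = 20200000 × (1 + 10/100) = 22220000 Ω.

22220000 Ω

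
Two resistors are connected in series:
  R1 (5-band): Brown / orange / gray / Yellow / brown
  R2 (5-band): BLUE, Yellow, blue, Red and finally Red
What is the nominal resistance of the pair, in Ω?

R1: brown, orange, grey → 138; yellow ×10^4 → 1380000 Ω.
R2: blue, yellow, blue → 646; red ×10^2 → 64600 Ω.
Series: 1380000 + 64600 = 1444600 Ω.

1444600 Ω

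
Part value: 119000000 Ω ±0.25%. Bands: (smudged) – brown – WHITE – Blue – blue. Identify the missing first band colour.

119000000 Ω = 119 × 10^6.
The first band gives digit 1 of the significand, and 1 is brown.

brown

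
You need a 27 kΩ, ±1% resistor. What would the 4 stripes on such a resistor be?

red, violet, orange, brown

27000 Ω = 27 × 10^3.
2 → red
7 → violet
Multiplier 10^3 → orange.
±1% tolerance → brown.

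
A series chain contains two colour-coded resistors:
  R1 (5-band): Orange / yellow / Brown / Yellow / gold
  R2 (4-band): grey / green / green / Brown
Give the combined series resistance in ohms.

11910000 Ω

R1: orange, yellow, brown → 341; yellow ×10^4 → 3410000 Ω.
R2: grey, green → 85; green ×10^5 → 8500000 Ω.
Series: 3410000 + 8500000 = 11910000 Ω.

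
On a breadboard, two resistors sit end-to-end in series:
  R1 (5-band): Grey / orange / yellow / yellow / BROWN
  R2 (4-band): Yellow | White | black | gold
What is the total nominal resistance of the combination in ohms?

R1: grey, orange, yellow → 834; yellow ×10^4 → 8340000 Ω.
R2: yellow, white → 49; black ×1 → 49 Ω.
Series: 8340000 + 49 = 8340049 Ω.

8340049 Ω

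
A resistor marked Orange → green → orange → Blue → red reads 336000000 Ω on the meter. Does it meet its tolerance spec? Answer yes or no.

Orange → 3 (first significant figure)
Green → 5 (second significant figure)
Orange → 3 (third significant figure)
Blue → ×10^6 multiplier
Red → ±2% tolerance
353 × 1000000 = 353000000 Ω
Allowed range: 345940000 Ω to 360060000 Ω.
336000000 Ω lies outside that range.

no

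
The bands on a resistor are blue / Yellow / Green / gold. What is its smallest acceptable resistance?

6080000 Ω

Blue → 6 (first significant figure)
Yellow → 4 (second significant figure)
Green → ×10^5 multiplier
Gold → ±5% tolerance
64 × 100000 = 6400000 Ω
Smallest = 6400000 × (1 − 5/100) = 6080000 Ω.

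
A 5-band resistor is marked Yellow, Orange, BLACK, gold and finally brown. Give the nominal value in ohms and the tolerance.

43 Ω ±1%

Yellow → 4 (first significant figure)
Orange → 3 (second significant figure)
Black → 0 (third significant figure)
Gold → ×0.1 multiplier
Brown → ±1% tolerance
430 × 0.1 = 43 Ω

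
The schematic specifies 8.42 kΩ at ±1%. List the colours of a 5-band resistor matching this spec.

grey, yellow, red, brown, brown

8420 Ω = 842 × 10^1.
8 → grey
4 → yellow
2 → red
Multiplier 10^1 → brown.
±1% tolerance → brown.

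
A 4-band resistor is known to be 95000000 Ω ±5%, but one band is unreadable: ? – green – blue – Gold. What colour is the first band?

95000000 Ω = 95 × 10^6.
The first band gives digit 9 of the significand, and 9 is white.

white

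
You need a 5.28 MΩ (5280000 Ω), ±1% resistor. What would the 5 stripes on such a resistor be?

green, red, grey, yellow, brown

5280000 Ω = 528 × 10^4.
5 → green
2 → red
8 → grey
Multiplier 10^4 → yellow.
±1% tolerance → brown.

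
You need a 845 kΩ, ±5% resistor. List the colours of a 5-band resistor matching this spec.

grey, yellow, green, orange, gold

845000 Ω = 845 × 10^3.
8 → grey
4 → yellow
5 → green
Multiplier 10^3 → orange.
±5% tolerance → gold.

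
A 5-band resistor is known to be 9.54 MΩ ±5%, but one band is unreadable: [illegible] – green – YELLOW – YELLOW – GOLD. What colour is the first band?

9540000 Ω = 954 × 10^4.
The first band gives digit 9 of the significand, and 9 is white.

white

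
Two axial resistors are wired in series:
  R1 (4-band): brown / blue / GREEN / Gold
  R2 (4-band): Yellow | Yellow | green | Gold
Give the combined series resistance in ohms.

R1: brown, blue → 16; green ×10^5 → 1600000 Ω.
R2: yellow, yellow → 44; green ×10^5 → 4400000 Ω.
Series: 1600000 + 4400000 = 6000000 Ω.

6000000 Ω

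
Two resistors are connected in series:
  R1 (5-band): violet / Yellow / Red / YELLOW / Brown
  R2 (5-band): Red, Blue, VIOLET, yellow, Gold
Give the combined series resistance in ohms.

R1: violet, yellow, red → 742; yellow ×10^4 → 7420000 Ω.
R2: red, blue, violet → 267; yellow ×10^4 → 2670000 Ω.
Series: 7420000 + 2670000 = 10090000 Ω.

10090000 Ω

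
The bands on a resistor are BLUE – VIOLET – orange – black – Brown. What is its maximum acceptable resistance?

Blue → 6 (first significant figure)
Violet → 7 (second significant figure)
Orange → 3 (third significant figure)
Black → ×1 multiplier
Brown → ±1% tolerance
673 × 1 = 673 Ω
Maximum = 673 × (1 + 1/100) = 679.73 Ω.

679.73 Ω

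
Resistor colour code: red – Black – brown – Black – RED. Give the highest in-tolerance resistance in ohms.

205.02 Ω

Red → 2 (first significant figure)
Black → 0 (second significant figure)
Brown → 1 (third significant figure)
Black → ×1 multiplier
Red → ±2% tolerance
201 × 1 = 201 Ω
Highest = 201 × (1 + 2/100) = 205.02 Ω.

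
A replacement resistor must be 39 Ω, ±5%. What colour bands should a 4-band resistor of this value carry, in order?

39 Ω = 39 × 10^0.
3 → orange
9 → white
Multiplier 10^0 → black.
±5% tolerance → gold.

orange, white, black, gold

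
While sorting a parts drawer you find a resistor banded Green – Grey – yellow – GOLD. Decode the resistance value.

Green → 5 (first significant figure)
Grey → 8 (second significant figure)
Yellow → ×10^4 multiplier
58 × 10000 = 580000 Ω

580000 Ω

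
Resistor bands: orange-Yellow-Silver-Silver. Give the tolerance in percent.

±10%

The last band, silver, is the tolerance band.
Silver corresponds to ±10%.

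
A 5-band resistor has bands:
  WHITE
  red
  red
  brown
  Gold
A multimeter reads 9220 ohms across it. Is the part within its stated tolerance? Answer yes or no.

White → 9 (first significant figure)
Red → 2 (second significant figure)
Red → 2 (third significant figure)
Brown → ×10 multiplier
Gold → ±5% tolerance
922 × 10 = 9220 Ω
Allowed range: 8759 Ω to 9681 Ω.
9220 ohms lies inside that range.

yes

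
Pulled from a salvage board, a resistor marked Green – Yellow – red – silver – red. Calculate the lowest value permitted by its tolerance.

Green → 5 (first significant figure)
Yellow → 4 (second significant figure)
Red → 2 (third significant figure)
Silver → ×0.01 multiplier
Red → ±2% tolerance
542 × 0.01 = 5.42 Ω
Lowest = 5.42 × (1 − 2/100) = 5.3116 Ω.

5.3116 Ω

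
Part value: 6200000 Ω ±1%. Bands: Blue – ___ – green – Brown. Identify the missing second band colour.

6200000 Ω = 62 × 10^5.
The second band gives digit 2 of the significand, and 2 is red.

red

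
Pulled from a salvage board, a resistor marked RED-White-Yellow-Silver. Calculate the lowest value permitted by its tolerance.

261000 Ω

Red → 2 (first significant figure)
White → 9 (second significant figure)
Yellow → ×10^4 multiplier
Silver → ±10% tolerance
29 × 10000 = 290000 Ω
Lowest = 290000 × (1 − 10/100) = 261000 Ω.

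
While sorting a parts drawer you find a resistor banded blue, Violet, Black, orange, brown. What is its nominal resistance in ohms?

Blue → 6 (first significant figure)
Violet → 7 (second significant figure)
Black → 0 (third significant figure)
Orange → ×10^3 multiplier
670 × 1000 = 670000 Ω

670000 Ω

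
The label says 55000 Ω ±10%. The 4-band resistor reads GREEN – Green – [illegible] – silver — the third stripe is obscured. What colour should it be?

55000 Ω = 55 × 10^3.
The third band is the multiplier, 10^3, which is orange.

orange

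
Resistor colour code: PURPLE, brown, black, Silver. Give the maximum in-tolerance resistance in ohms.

78.1 Ω

Violet → 7 (first significant figure)
Brown → 1 (second significant figure)
Black → ×1 multiplier
Silver → ±10% tolerance
71 × 1 = 71 Ω
Maximum = 71 × (1 + 10/100) = 78.1 Ω.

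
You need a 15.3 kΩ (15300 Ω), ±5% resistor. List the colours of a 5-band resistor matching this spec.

15300 Ω = 153 × 10^2.
1 → brown
5 → green
3 → orange
Multiplier 10^2 → red.
±5% tolerance → gold.

brown, green, orange, red, gold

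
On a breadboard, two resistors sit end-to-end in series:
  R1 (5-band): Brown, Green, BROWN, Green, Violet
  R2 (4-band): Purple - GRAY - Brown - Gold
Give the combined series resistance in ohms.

R1: brown, green, brown → 151; green ×10^5 → 15100000 Ω.
R2: violet, grey → 78; brown ×10 → 780 Ω.
Series: 15100000 + 780 = 15100780 Ω.

15100780 Ω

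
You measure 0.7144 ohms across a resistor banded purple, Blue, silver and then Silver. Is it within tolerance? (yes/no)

Violet → 7 (first significant figure)
Blue → 6 (second significant figure)
Silver → ×0.01 multiplier
Silver → ±10% tolerance
76 × 0.01 = 0.76 Ω
Allowed range: 0.684 Ω to 0.836 Ω.
0.7144 ohms lies inside that range.

yes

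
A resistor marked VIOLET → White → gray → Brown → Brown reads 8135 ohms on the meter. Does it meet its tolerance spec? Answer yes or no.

no

Violet → 7 (first significant figure)
White → 9 (second significant figure)
Grey → 8 (third significant figure)
Brown → ×10 multiplier
Brown → ±1% tolerance
798 × 10 = 7980 Ω
Allowed range: 7900.2 Ω to 8059.8 Ω.
8135 ohms lies outside that range.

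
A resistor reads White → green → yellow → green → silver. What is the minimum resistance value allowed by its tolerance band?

85860000 Ω

White → 9 (first significant figure)
Green → 5 (second significant figure)
Yellow → 4 (third significant figure)
Green → ×10^5 multiplier
Silver → ±10% tolerance
954 × 100000 = 95400000 Ω
Minimum = 95400000 × (1 − 10/100) = 85860000 Ω.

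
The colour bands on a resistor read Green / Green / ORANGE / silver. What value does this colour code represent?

55000 Ω

Green → 5 (first significant figure)
Green → 5 (second significant figure)
Orange → ×10^3 multiplier
55 × 1000 = 55000 Ω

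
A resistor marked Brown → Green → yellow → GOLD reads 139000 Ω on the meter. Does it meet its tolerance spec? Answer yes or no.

no

Brown → 1 (first significant figure)
Green → 5 (second significant figure)
Yellow → ×10^4 multiplier
Gold → ±5% tolerance
15 × 10000 = 150000 Ω
Allowed range: 142500 Ω to 157500 Ω.
139000 Ω lies outside that range.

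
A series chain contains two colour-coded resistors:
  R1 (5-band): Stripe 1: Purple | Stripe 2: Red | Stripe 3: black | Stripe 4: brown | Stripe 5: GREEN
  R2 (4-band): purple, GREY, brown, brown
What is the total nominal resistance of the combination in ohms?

R1: violet, red, black → 720; brown ×10 → 7200 Ω.
R2: violet, grey → 78; brown ×10 → 780 Ω.
Series: 7200 + 780 = 7980 Ω.

7980 Ω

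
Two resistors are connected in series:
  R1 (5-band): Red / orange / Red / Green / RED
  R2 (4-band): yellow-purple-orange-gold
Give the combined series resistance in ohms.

R1: red, orange, red → 232; green ×10^5 → 23200000 Ω.
R2: yellow, violet → 47; orange ×10^3 → 47000 Ω.
Series: 23200000 + 47000 = 23247000 Ω.

23247000 Ω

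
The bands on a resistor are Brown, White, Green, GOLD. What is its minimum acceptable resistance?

Brown → 1 (first significant figure)
White → 9 (second significant figure)
Green → ×10^5 multiplier
Gold → ±5% tolerance
19 × 100000 = 1900000 Ω
Minimum = 1900000 × (1 − 5/100) = 1805000 Ω.

1805000 Ω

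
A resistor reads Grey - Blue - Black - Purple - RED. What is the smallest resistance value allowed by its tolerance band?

Grey → 8 (first significant figure)
Blue → 6 (second significant figure)
Black → 0 (third significant figure)
Violet → ×10^7 multiplier
Red → ±2% tolerance
860 × 10000000 = 8600000000 Ω
Smallest = 8600000000 × (1 − 2/100) = 8428000000 Ω.

8428000000 Ω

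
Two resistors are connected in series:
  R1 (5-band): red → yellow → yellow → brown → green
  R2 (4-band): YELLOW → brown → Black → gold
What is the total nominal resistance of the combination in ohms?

R1: red, yellow, yellow → 244; brown ×10 → 2440 Ω.
R2: yellow, brown → 41; black ×1 → 41 Ω.
Series: 2440 + 41 = 2481 Ω.

2481 Ω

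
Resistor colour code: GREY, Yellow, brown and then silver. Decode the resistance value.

Grey → 8 (first significant figure)
Yellow → 4 (second significant figure)
Brown → ×10 multiplier
84 × 10 = 840 Ω

840 Ω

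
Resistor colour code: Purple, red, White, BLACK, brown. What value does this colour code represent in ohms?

729 Ω

Violet → 7 (first significant figure)
Red → 2 (second significant figure)
White → 9 (third significant figure)
Black → ×1 multiplier
729 × 1 = 729 Ω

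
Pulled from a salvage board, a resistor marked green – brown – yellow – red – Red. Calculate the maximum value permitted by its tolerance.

52428 Ω

Green → 5 (first significant figure)
Brown → 1 (second significant figure)
Yellow → 4 (third significant figure)
Red → ×10^2 multiplier
Red → ±2% tolerance
514 × 100 = 51400 Ω
Maximum = 51400 × (1 + 2/100) = 52428 Ω.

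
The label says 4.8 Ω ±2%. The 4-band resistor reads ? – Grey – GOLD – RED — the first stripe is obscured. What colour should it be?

yellow

4.8 Ω = 48 × 10^-1.
The first band gives digit 4 of the significand, and 4 is yellow.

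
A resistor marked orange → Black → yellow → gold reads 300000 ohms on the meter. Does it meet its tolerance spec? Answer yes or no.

yes

Orange → 3 (first significant figure)
Black → 0 (second significant figure)
Yellow → ×10^4 multiplier
Gold → ±5% tolerance
30 × 10000 = 300000 Ω
Allowed range: 285000 Ω to 315000 Ω.
300000 ohms lies inside that range.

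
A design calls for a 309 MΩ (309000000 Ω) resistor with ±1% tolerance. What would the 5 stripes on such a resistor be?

orange, black, white, blue, brown

309000000 Ω = 309 × 10^6.
3 → orange
0 → black
9 → white
Multiplier 10^6 → blue.
±1% tolerance → brown.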